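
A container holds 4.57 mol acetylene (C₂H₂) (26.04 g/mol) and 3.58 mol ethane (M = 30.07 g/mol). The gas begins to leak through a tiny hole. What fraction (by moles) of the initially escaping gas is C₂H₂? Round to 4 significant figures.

The effusion rate of species i is ∝ p_i/√M_i ∝ n_i/√M_i.
So x_C₂H₂ in the escaping gas = (n_C₂H₂/√M_C₂H₂) / Σ(n_i/√M_i)
= (4.57/√26.04) / (4.57/√26.04 + 3.58/√30.07) = 0.8956/(0.8956 + 0.6529) = 0.5784.

0.5784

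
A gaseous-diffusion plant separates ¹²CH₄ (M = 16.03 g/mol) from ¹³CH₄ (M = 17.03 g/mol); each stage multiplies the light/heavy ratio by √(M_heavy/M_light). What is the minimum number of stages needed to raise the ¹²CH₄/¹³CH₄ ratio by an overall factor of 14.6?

Single-stage factor α = √(17.03/16.03), so ln α = ½ ln(1.06238) = 0.03026.
Need α^N ≥ 14.6 ⇒ N ≥ ln(14.6) / ln α = 2.681 / 0.03026 = 88.61.
Minimum whole number of stages: N = 89.

89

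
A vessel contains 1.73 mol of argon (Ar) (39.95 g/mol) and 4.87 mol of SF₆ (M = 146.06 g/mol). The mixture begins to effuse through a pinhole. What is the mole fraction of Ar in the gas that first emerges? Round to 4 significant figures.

Effusion rate of each component ∝ n_i/√M_i (partial pressure × 1/√M).
Mole fraction of Ar in the effusate = (n_Ar/√M_Ar) / (n_Ar/√M_Ar + n_SF₆/√M_SF₆)
= (1.73/√39.95) / (1.73/√39.95 + 4.87/√146.06) = 0.2737/(0.2737 + 0.4030) = 0.4045.

0.4045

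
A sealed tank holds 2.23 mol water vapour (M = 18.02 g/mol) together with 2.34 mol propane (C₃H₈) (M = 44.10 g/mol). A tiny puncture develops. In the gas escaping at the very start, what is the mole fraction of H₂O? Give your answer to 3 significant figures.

0.599

The effusion rate of species i is ∝ p_i/√M_i ∝ n_i/√M_i.
x_H₂O(eff) = (n_H₂O/√M_H₂O) / (n_H₂O/√M_H₂O + n_C₃H₈/√M_C₃H₈)
= (2.23/√18.02) / (2.23/√18.02 + 2.34/√44.10) = 0.5253/(0.5253 + 0.3524) = 0.599.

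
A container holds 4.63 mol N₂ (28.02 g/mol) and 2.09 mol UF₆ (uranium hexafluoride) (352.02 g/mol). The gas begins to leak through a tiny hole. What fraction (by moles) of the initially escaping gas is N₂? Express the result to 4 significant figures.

0.8870

Effusion rate of each component ∝ n_i/√M_i (partial pressure × 1/√M).
Mole fraction of N₂ in the effusate = (n_N₂/√M_N₂) / (n_N₂/√M_N₂ + n_UF₆/√M_UF₆)
= (4.63/√28.02) / (4.63/√28.02 + 2.09/√352.02) = 0.8747/(0.8747 + 0.1114) = 0.8870.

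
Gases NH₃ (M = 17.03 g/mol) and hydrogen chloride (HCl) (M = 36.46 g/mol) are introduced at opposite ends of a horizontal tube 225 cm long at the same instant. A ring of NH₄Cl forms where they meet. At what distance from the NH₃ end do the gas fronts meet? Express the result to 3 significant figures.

134 cm

In equal time, each gas travels a distance ∝ its rate ∝ 1/√M, so d_NH₃/d_HCl = √(M_HCl/M_NH₃) = √(36.46/17.03) = 1.463.
With d_NH₃ + d_HCl = 225 cm, d_HCl = 225/(1 + 1.463) = 91.34 cm.
d_NH₃ = 225 − 91.34 = 134 cm.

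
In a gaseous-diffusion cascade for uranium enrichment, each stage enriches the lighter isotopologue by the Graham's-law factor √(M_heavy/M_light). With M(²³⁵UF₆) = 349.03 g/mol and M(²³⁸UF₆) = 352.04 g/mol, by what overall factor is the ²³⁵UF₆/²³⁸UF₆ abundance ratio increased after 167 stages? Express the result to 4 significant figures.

The single-stage factor is √(M_heavy/M_light), so 167 stages give [√(352.04/349.03)]^167 = (352.04/349.03)^(167/2).
= 1.00862^(167/2) = 2.048.

2.048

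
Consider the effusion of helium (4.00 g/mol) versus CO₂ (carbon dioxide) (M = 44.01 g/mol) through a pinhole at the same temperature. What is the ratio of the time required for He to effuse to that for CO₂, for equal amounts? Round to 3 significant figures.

0.301

By Graham's law, t_He/t_CO₂ = √(M_He/M_CO₂) = √(4.00/44.01) = √0.09089 = 0.301.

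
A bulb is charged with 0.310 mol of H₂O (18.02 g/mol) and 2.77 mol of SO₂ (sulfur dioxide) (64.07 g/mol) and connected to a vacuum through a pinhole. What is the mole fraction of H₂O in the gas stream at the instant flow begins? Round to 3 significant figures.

Effusion rate of each component ∝ n_i/√M_i (partial pressure × 1/√M).
x_H₂O(eff) = (n_H₂O/√M_H₂O) / (n_H₂O/√M_H₂O + n_SO₂/√M_SO₂)
= (0.310/√18.02) / (0.310/√18.02 + 2.77/√64.07) = 0.07303/(0.07303 + 0.3461) = 0.174.

0.174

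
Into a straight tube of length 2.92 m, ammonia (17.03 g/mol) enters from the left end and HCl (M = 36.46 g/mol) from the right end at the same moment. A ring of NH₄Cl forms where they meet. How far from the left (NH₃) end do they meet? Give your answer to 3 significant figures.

1.73 m

The fronts meet when d_NH₃ + d_HCl = L with d_NH₃/d_HCl = √(M_HCl/M_NH₃) (Graham's law). Here √(M_HCl/M_NH₃) = √(36.46/17.03) = 1.463.
With d_NH₃ + d_HCl = 2.92 m, d_HCl = 2.92/(1 + 1.463) = 1.185 m.
d_NH₃ = 2.92 − 1.185 = 1.73 m.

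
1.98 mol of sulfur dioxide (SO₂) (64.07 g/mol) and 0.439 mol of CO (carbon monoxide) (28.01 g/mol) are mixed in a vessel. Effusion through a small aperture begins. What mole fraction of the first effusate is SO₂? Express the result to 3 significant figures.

0.749

The effusion rate of species i is ∝ p_i/√M_i ∝ n_i/√M_i.
x_SO₂(eff) = (n_SO₂/√M_SO₂) / (n_SO₂/√M_SO₂ + n_CO/√M_CO)
= (1.98/√64.07) / (1.98/√64.07 + 0.439/√28.01) = 0.2474/(0.2474 + 0.08295) = 0.749.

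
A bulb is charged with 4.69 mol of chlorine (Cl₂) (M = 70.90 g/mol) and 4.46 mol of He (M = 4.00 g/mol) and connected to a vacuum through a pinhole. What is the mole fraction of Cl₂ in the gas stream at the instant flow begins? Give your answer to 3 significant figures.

Rate_i ∝ x_i/√M_i (Graham's law weighted by mole fraction), so the effusate composition follows n_i/√M_i.
x_Cl₂(eff) = (n_Cl₂/√M_Cl₂) / (n_Cl₂/√M_Cl₂ + n_He/√M_He)
= (4.69/√70.90) / (4.69/√70.90 + 4.46/√4.00) = 0.5570/(0.5570 + 2.230) = 0.200.

0.200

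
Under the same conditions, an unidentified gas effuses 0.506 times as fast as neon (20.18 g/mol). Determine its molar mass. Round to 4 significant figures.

78.82 g/mol

By Graham's law, rate_X/rate_Ne = √(M_Ne/M_X).
0.506 = √(20.18/M_X)
M_X = 20.18 / 0.506² = 20.18 / 0.2560 = 78.82 g/mol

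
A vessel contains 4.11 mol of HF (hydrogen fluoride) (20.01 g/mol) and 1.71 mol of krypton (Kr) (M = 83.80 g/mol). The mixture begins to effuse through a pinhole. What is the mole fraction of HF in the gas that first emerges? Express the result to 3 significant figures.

The effusion rate of species i is ∝ p_i/√M_i ∝ n_i/√M_i.
x_HF(eff) = (n_HF/√M_HF) / (n_HF/√M_HF + n_Kr/√M_Kr)
= (4.11/√20.01) / (4.11/√20.01 + 1.71/√83.80) = 0.9188/(0.9188 + 0.1868) = 0.831.

0.831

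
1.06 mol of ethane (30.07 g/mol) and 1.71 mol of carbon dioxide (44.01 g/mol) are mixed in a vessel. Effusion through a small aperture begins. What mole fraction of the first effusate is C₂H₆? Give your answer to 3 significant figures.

0.429

The effusion rate of species i is ∝ p_i/√M_i ∝ n_i/√M_i.
Mole fraction of C₂H₆ in the effusate = (n_C₂H₆/√M_C₂H₆) / (n_C₂H₆/√M_C₂H₆ + n_CO₂/√M_CO₂)
= (1.06/√30.07) / (1.06/√30.07 + 1.71/√44.01) = 0.1933/(0.1933 + 0.2578) = 0.429.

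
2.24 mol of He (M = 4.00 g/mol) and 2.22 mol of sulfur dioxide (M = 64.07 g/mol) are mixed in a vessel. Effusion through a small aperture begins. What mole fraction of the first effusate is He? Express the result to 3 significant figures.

0.802

Effusion rate of each component ∝ n_i/√M_i (partial pressure × 1/√M).
So x_He in the escaping gas = (n_He/√M_He) / Σ(n_i/√M_i)
= (2.24/√4.00) / (2.24/√4.00 + 2.22/√64.07) = 1.120/(1.120 + 0.2773) = 0.802.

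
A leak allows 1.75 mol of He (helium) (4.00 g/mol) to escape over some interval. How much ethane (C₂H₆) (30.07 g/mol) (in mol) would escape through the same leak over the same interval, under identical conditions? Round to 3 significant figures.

From Graham's law, rate_C₂H₆/rate_He = √(M_He/M_C₂H₆) = √(4.00/30.07) = √0.1330 = 0.3647.
So the amount for C₂H₆ is 1.75 × 0.3647 = 0.638 mol.

0.638 mol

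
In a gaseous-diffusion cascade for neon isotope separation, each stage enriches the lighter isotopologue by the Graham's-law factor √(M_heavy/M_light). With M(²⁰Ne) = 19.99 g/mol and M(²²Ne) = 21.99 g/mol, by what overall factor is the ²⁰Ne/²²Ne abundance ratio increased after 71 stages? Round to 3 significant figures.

29.5

Overall factor = α^71 with α = √(21.99/19.99), i.e. (21.99/19.99)^(71/2).
= 1.10005^(71/2) = 29.5.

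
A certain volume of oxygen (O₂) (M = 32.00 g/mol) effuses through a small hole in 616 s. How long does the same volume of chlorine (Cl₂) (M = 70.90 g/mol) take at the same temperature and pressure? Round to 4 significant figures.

Since effusion rate ∝ 1/√M, t_Cl₂/t_O₂ = √(M_Cl₂/M_O₂) = √(70.90/32.00) = √2.216 = 1.488.
So the time for Cl₂ is 616 × 1.488 = 916.9 s.

916.9 s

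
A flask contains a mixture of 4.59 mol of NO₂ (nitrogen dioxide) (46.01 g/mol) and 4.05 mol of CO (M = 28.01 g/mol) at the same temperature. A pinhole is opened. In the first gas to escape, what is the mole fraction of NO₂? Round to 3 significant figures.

Each component's effusion rate ∝ (its partial pressure)·(1/√M) ∝ n_i/√M_i.
x_NO₂(eff) = (n_NO₂/√M_NO₂) / (n_NO₂/√M_NO₂ + n_CO/√M_CO)
= (4.59/√46.01) / (4.59/√46.01 + 4.05/√28.01) = 0.6767/(0.6767 + 0.7652) = 0.469.

0.469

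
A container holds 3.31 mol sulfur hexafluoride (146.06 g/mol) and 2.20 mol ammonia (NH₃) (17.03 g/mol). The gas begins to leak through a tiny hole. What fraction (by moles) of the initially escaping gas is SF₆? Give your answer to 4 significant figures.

The effusion rate of species i is ∝ p_i/√M_i ∝ n_i/√M_i.
So x_SF₆ in the escaping gas = (n_SF₆/√M_SF₆) / Σ(n_i/√M_i)
= (3.31/√146.06) / (3.31/√146.06 + 2.20/√17.03) = 0.2739/(0.2739 + 0.5331) = 0.3394.

0.3394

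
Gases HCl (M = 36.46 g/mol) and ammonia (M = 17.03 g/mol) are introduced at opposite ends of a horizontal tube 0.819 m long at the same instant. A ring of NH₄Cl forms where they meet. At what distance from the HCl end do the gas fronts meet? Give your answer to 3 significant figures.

The fronts meet when d_HCl + d_NH₃ = L with d_HCl/d_NH₃ = √(M_NH₃/M_HCl) (Graham's law). Here √(M_NH₃/M_HCl) = √(17.03/36.46) = 0.6834.
With d_HCl + d_NH₃ = 0.819 m, d_NH₃ = 0.819/(1 + 0.6834) = 0.4865 m.
d_HCl = 0.819 − 0.4865 = 0.332 m.

0.332 m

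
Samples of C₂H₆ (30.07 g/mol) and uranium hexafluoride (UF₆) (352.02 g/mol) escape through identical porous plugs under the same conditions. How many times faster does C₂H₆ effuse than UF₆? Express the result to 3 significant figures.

Graham's law gives rate_C₂H₆/rate_UF₆ = √(M_UF₆/M_C₂H₆) = √(352.02/30.07) = √11.71 = 3.42.

3.42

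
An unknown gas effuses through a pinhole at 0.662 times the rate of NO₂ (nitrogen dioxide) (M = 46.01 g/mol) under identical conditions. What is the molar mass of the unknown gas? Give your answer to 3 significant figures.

105 g/mol

Graham's law gives rate_X/rate_NO₂ = √(M_NO₂/M_X).
0.662 = √(46.01/M_X)
M_X = 46.01 / 0.662² = 46.01 / 0.4382 = 105 g/mol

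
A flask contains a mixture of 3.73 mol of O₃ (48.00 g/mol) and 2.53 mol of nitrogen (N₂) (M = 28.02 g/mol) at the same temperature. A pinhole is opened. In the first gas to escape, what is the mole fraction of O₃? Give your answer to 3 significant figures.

Each component's effusion rate ∝ (its partial pressure)·(1/√M) ∝ n_i/√M_i.
So x_O₃ in the escaping gas = (n_O₃/√M_O₃) / Σ(n_i/√M_i)
= (3.73/√48.00) / (3.73/√48.00 + 2.53/√28.02) = 0.5384/(0.5384 + 0.4780) = 0.530.

0.530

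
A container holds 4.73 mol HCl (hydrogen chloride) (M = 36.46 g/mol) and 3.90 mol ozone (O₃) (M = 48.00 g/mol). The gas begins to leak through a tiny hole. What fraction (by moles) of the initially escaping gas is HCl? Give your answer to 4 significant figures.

0.5819

The effusion rate of species i is ∝ p_i/√M_i ∝ n_i/√M_i.
x_HCl(eff) = (n_HCl/√M_HCl) / (n_HCl/√M_HCl + n_O₃/√M_O₃)
= (4.73/√36.46) / (4.73/√36.46 + 3.90/√48.00) = 0.7833/(0.7833 + 0.5629) = 0.5819.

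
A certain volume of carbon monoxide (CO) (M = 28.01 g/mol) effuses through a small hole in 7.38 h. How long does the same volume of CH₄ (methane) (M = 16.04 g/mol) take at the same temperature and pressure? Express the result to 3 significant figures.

5.58 h

From Graham's law, t_CH₄/t_CO = √(M_CH₄/M_CO) = √(16.04/28.01) = √0.5727 = 0.7567.
So the time for CH₄ is 7.38 × 0.7567 = 5.58 h.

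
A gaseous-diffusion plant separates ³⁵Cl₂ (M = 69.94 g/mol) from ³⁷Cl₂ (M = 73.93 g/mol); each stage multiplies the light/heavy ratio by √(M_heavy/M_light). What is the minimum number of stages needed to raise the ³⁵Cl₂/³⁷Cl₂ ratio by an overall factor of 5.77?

Single-stage factor α = √(73.93/69.94), so ln α = ½ ln(1.05705) = 0.02774.
Need α^N ≥ 5.77 ⇒ N ≥ ln(5.77) / ln α = 1.753 / 0.02774 = 63.18.
Minimum whole number of stages: N = 64.

64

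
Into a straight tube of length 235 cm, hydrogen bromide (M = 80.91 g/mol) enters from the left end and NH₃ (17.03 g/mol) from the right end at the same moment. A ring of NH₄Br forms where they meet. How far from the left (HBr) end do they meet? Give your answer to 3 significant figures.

In equal time, each gas travels a distance ∝ its rate ∝ 1/√M, so d_HBr/d_NH₃ = √(M_NH₃/M_HBr) = √(17.03/80.91) = 0.4588.
With d_HBr + d_NH₃ = 235 cm, d_NH₃ = 235/(1 + 0.4588) = 161.1 cm.
d_HBr = 235 − 161.1 = 73.9 cm.

73.9 cm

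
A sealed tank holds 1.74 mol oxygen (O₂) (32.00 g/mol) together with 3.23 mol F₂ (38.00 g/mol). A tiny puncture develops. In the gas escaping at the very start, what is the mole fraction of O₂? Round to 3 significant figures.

0.370

Effusion rate of each component ∝ n_i/√M_i (partial pressure × 1/√M).
x_O₂(eff) = (n_O₂/√M_O₂) / (n_O₂/√M_O₂ + n_F₂/√M_F₂)
= (1.74/√32.00) / (1.74/√32.00 + 3.23/√38.00) = 0.3076/(0.3076 + 0.5240) = 0.370.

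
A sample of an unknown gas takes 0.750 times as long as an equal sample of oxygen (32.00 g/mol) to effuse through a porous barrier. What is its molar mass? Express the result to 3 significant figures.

Since effusion rate ∝ 1/√M, t_X/t_O₂ = √(M_X/M_O₂).
0.750 = √(M_X/32.00)
M_X = 32.00 × 0.750² = 32.00 × 0.5625 = 18.0 g/mol

18.0 g/mol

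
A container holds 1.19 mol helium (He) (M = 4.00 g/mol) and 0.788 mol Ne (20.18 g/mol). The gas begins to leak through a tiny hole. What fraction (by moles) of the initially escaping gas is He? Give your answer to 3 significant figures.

0.772

Rate_i ∝ x_i/√M_i (Graham's law weighted by mole fraction), so the effusate composition follows n_i/√M_i.
Mole fraction of He in the effusate = (n_He/√M_He) / (n_He/√M_He + n_Ne/√M_Ne)
= (1.19/√4.00) / (1.19/√4.00 + 0.788/√20.18) = 0.5950/(0.5950 + 0.1754) = 0.772.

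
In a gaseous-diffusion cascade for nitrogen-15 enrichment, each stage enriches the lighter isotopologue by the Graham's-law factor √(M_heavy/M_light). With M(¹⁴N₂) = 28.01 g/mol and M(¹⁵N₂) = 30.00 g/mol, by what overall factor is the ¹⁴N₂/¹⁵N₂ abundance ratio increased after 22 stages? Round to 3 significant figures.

2.13

The single-stage factor is √(M_heavy/M_light), so 22 stages give [√(30.00/28.01)]^22 = (30.00/28.01)^(22/2).
= 1.07105^11 = 2.13.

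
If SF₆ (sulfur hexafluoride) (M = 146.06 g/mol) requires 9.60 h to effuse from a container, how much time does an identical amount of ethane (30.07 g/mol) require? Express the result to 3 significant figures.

4.36 h

From Graham's law, t_C₂H₆/t_SF₆ = √(M_C₂H₆/M_SF₆) = √(30.07/146.06) = √0.2059 = 0.4537.
So the time for C₂H₆ is 9.60 × 0.4537 = 4.36 h.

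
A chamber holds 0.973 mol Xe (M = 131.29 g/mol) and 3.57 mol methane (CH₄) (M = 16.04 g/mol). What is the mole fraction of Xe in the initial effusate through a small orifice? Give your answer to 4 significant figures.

0.08698

Each component's effusion rate ∝ (its partial pressure)·(1/√M) ∝ n_i/√M_i.
Mole fraction of Xe in the effusate = (n_Xe/√M_Xe) / (n_Xe/√M_Xe + n_CH₄/√M_CH₄)
= (0.973/√131.29) / (0.973/√131.29 + 3.57/√16.04) = 0.08492/(0.08492 + 0.8914) = 0.08698.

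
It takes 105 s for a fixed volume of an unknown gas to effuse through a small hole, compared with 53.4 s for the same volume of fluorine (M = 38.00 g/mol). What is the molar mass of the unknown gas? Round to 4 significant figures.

146.9 g/mol

Using Graham's law: t_X/t_F₂ = √(M_X/M_F₂).
105/53.4 = 1.966 = √(M_X/38.00)
M_X = 38.00 × 1.966² = 38.00 × 3.866 = 146.9 g/mol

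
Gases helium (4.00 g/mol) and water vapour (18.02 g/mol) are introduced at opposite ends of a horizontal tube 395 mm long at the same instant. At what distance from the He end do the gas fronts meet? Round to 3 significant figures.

Distances travelled in equal time are proportional to diffusion rates, so d_He/d_H₂O = √(M_H₂O/M_He) = √(18.02/4.00) = 2.122.
With d_He + d_H₂O = 395 mm, d_H₂O = 395/(1 + 2.122) = 126.5 mm.
d_He = 395 − 126.5 = 268 mm.

268 mm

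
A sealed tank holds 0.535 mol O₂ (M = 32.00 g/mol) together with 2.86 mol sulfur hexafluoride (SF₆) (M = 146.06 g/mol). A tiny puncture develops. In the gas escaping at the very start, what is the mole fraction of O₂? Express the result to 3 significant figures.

Effusion rate of each component ∝ n_i/√M_i (partial pressure × 1/√M).
Mole fraction of O₂ in the effusate = (n_O₂/√M_O₂) / (n_O₂/√M_O₂ + n_SF₆/√M_SF₆)
= (0.535/√32.00) / (0.535/√32.00 + 2.86/√146.06) = 0.09458/(0.09458 + 0.2366) = 0.286.

0.286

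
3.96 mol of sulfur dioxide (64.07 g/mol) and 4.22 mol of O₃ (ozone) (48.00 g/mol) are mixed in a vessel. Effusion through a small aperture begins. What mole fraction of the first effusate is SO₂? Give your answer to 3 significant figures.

Each component's effusion rate ∝ (its partial pressure)·(1/√M) ∝ n_i/√M_i.
So x_SO₂ in the escaping gas = (n_SO₂/√M_SO₂) / Σ(n_i/√M_i)
= (3.96/√64.07) / (3.96/√64.07 + 4.22/√48.00) = 0.4947/(0.4947 + 0.6091) = 0.448.

0.448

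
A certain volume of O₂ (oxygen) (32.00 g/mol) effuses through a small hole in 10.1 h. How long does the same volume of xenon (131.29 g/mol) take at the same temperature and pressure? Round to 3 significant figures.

Graham's law gives t_Xe/t_O₂ = √(M_Xe/M_O₂) = √(131.29/32.00) = √4.103 = 2.026.
So the time for Xe is 10.1 × 2.026 = 20.5 h.

20.5 h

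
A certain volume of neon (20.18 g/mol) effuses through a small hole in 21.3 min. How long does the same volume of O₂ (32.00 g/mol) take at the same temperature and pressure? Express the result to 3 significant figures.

26.8 min

Using Graham's law: t_O₂/t_Ne = √(M_O₂/M_Ne) = √(32.00/20.18) = √1.586 = 1.259.
So the time for O₂ is 21.3 × 1.259 = 26.8 min.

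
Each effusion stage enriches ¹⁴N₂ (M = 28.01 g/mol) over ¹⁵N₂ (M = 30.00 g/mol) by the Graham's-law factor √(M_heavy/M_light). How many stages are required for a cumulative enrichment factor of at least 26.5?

Per stage α = (30.00/28.01)^(1/2) = 1.07105^0.5, giving ln α = 0.03432.
Need α^N ≥ 26.5 ⇒ N ≥ ln(26.5) / ln α = 3.277 / 0.03432 = 95.49.
Minimum whole number of stages: N = 96.

96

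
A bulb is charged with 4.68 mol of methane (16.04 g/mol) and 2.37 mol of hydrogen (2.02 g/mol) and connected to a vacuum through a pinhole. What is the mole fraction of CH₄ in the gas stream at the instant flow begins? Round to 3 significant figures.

0.412

The effusion rate of species i is ∝ p_i/√M_i ∝ n_i/√M_i.
x_CH₄(eff) = (n_CH₄/√M_CH₄) / (n_CH₄/√M_CH₄ + n_H₂/√M_H₂)
= (4.68/√16.04) / (4.68/√16.04 + 2.37/√2.02) = 1.169/(1.169 + 1.668) = 0.412.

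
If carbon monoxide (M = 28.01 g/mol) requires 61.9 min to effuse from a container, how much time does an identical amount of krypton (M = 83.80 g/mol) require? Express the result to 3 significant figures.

Since effusion rate ∝ 1/√M, t_Kr/t_CO = √(M_Kr/M_CO) = √(83.80/28.01) = √2.992 = 1.730.
So the time for Kr is 61.9 × 1.730 = 107 min.

107 min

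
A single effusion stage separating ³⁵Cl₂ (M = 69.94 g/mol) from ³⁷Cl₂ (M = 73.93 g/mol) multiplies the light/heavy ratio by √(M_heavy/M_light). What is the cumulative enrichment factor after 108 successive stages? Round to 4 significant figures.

Each stage multiplies the ratio by α = √(73.93/69.94), so after 108 stages the overall factor is α^108 = (73.93/69.94)^(108/2).
= 1.05705^54 = 20.00.

20.00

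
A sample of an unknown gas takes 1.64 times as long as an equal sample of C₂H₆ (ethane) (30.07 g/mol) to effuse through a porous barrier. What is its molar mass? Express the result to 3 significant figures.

80.9 g/mol

Graham's law gives t_X/t_C₂H₆ = √(M_X/M_C₂H₆).
1.64 = √(M_X/30.07)
M_X = 30.07 × 1.64² = 30.07 × 2.690 = 80.9 g/mol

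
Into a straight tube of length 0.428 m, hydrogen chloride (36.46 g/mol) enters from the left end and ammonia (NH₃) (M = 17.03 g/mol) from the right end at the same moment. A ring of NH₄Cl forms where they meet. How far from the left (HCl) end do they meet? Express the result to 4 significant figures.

0.1738 m

Graham's law gives d_HCl/d_NH₃ = rate_HCl/rate_NH₃ = √(M_NH₃/M_HCl) = √(17.03/36.46) = 0.6834.
With d_HCl + d_NH₃ = 0.428 m, d_NH₃ = 0.428/(1 + 0.6834) = 0.2542 m.
d_HCl = 0.428 − 0.2542 = 0.1738 m.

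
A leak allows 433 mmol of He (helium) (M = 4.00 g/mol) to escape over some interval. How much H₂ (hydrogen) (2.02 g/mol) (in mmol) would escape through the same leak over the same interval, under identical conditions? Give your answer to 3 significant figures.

609 mmol

From Graham's law, rate_H₂/rate_He = √(M_He/M_H₂) = √(4.00/2.02) = √1.980 = 1.407.
So the amount for H₂ is 433 × 1.407 = 609 mmol.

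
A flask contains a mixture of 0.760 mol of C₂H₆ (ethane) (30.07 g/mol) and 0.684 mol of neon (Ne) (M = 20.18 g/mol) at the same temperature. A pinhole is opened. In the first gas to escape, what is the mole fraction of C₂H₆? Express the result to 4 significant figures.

Each component's effusion rate ∝ (its partial pressure)·(1/√M) ∝ n_i/√M_i.
So x_C₂H₆ in the escaping gas = (n_C₂H₆/√M_C₂H₆) / Σ(n_i/√M_i)
= (0.760/√30.07) / (0.760/√30.07 + 0.684/√20.18) = 0.1386/(0.1386 + 0.1523) = 0.4765.

0.4765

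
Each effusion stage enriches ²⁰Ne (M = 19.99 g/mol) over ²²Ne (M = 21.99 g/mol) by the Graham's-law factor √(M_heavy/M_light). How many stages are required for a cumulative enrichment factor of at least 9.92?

49

With α = √(21.99/19.99) per stage, ln α = ½ ln(1.10005) = 0.04768.
Need α^N ≥ 9.92 ⇒ N ≥ ln(9.92) / ln α = 2.295 / 0.04768 = 48.13.
Rounding up, N = 49 stages.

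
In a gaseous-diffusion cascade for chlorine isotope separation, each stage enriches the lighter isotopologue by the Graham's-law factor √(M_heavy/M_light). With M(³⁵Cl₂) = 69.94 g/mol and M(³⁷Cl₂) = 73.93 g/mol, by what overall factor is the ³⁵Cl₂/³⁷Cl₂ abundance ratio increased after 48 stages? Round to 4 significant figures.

The single-stage factor is √(M_heavy/M_light), so 48 stages give [√(73.93/69.94)]^48 = (73.93/69.94)^(48/2).
= 1.05705^24 = 3.787.

3.787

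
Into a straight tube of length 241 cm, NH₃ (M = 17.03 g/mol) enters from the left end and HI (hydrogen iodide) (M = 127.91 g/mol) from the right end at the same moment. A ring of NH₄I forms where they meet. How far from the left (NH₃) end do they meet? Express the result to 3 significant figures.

In equal time, each gas travels a distance ∝ its rate ∝ 1/√M, so d_NH₃/d_HI = √(M_HI/M_NH₃) = √(127.91/17.03) = 2.741.
With d_NH₃ + d_HI = 241 cm, d_HI = 241/(1 + 2.741) = 64.43 cm.
d_NH₃ = 241 − 64.43 = 177 cm.

177 cm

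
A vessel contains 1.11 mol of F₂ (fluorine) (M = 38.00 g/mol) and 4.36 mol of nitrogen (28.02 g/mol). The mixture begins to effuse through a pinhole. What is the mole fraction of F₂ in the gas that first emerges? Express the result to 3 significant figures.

Effusion rate of each component ∝ n_i/√M_i (partial pressure × 1/√M).
x_F₂(eff) = (n_F₂/√M_F₂) / (n_F₂/√M_F₂ + n_N₂/√M_N₂)
= (1.11/√38.00) / (1.11/√38.00 + 4.36/√28.02) = 0.1801/(0.1801 + 0.8237) = 0.179.

0.179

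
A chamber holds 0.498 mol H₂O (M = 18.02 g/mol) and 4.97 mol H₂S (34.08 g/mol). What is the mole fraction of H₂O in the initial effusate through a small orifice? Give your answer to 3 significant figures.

Each component's effusion rate ∝ (its partial pressure)·(1/√M) ∝ n_i/√M_i.
x_H₂O(eff) = (n_H₂O/√M_H₂O) / (n_H₂O/√M_H₂O + n_H₂S/√M_H₂S)
= (0.498/√18.02) / (0.498/√18.02 + 4.97/√34.08) = 0.1173/(0.1173 + 0.8513) = 0.121.

0.121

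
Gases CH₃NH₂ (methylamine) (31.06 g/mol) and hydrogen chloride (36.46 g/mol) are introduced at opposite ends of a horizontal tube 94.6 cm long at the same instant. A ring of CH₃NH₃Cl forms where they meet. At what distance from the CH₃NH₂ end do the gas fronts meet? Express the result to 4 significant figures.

Graham's law gives d_CH₃NH₂/d_HCl = rate_CH₃NH₂/rate_HCl = √(M_HCl/M_CH₃NH₂) = √(36.46/31.06) = 1.083.
With d_CH₃NH₂ + d_HCl = 94.6 cm, d_HCl = 94.6/(1 + 1.083) = 45.41 cm.
d_CH₃NH₂ = 94.6 − 45.41 = 49.19 cm.

49.19 cm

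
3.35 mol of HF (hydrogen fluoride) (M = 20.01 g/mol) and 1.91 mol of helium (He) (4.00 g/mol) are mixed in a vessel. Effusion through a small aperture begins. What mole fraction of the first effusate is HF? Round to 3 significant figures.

Effusion rate of each component ∝ n_i/√M_i (partial pressure × 1/√M).
x_HF(eff) = (n_HF/√M_HF) / (n_HF/√M_HF + n_He/√M_He)
= (3.35/√20.01) / (3.35/√20.01 + 1.91/√4.00) = 0.7489/(0.7489 + 0.9550) = 0.440.

0.440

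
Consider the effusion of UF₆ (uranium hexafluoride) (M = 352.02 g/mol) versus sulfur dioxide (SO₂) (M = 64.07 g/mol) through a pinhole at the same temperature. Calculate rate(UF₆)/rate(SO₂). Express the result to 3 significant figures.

0.427

Using Graham's law: rate_UF₆/rate_SO₂ = √(M_SO₂/M_UF₆) = √(64.07/352.02) = √0.1820 = 0.427.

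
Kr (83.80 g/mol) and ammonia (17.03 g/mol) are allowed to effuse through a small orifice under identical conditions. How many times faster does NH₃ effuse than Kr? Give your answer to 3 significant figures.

Graham's law gives rate_NH₃/rate_Kr = √(M_Kr/M_NH₃) = √(83.80/17.03) = √4.921 = 2.22.

2.22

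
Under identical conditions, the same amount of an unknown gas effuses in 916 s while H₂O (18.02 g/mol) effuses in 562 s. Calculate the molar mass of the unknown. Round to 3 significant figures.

By Graham's law, t_X/t_H₂O = √(M_X/M_H₂O).
916/562 = 1.630 = √(M_X/18.02)
M_X = 18.02 × 1.630² = 18.02 × 2.657 = 47.9 g/mol

47.9 g/mol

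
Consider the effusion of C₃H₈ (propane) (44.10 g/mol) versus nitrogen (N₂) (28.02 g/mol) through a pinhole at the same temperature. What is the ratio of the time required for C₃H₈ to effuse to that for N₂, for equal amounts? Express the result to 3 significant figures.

1.25

From Graham's law, t_C₃H₈/t_N₂ = √(M_C₃H₈/M_N₂) = √(44.10/28.02) = √1.574 = 1.25.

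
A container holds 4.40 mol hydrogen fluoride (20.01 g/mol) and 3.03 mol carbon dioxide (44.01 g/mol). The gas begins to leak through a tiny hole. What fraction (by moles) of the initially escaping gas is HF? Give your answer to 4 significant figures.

0.6829

Rate_i ∝ x_i/√M_i (Graham's law weighted by mole fraction), so the effusate composition follows n_i/√M_i.
So x_HF in the escaping gas = (n_HF/√M_HF) / Σ(n_i/√M_i)
= (4.40/√20.01) / (4.40/√20.01 + 3.03/√44.01) = 0.9836/(0.9836 + 0.4567) = 0.6829.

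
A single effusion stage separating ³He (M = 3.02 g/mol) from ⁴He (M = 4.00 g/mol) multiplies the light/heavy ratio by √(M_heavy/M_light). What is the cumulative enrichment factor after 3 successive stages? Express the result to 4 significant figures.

1.524

The single-stage factor is √(M_heavy/M_light), so 3 stages give [√(4.00/3.02)]^3 = (4.00/3.02)^(3/2).
= 1.32450^(3/2) = 1.524.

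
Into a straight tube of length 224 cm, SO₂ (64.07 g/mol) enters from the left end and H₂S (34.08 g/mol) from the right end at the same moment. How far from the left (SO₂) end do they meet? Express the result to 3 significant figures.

94.5 cm

In equal time, each gas travels a distance ∝ its rate ∝ 1/√M, so d_SO₂/d_H₂S = √(M_H₂S/M_SO₂) = √(34.08/64.07) = 0.7293.
With d_SO₂ + d_H₂S = 224 cm, d_H₂S = 224/(1 + 0.7293) = 129.5 cm.
d_SO₂ = 224 − 129.5 = 94.5 cm.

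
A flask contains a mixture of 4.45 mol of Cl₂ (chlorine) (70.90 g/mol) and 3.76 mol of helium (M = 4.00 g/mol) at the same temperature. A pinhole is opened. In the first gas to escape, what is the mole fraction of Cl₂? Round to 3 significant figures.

Each component's effusion rate ∝ (its partial pressure)·(1/√M) ∝ n_i/√M_i.
So x_Cl₂ in the escaping gas = (n_Cl₂/√M_Cl₂) / Σ(n_i/√M_i)
= (4.45/√70.90) / (4.45/√70.90 + 3.76/√4.00) = 0.5285/(0.5285 + 1.880) = 0.219.

0.219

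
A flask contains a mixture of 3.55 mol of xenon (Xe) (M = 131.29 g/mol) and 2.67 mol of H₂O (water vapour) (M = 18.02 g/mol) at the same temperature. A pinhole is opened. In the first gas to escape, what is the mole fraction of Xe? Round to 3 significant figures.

Each component's effusion rate ∝ (its partial pressure)·(1/√M) ∝ n_i/√M_i.
So x_Xe in the escaping gas = (n_Xe/√M_Xe) / Σ(n_i/√M_i)
= (3.55/√131.29) / (3.55/√131.29 + 2.67/√18.02) = 0.3098/(0.3098 + 0.6290) = 0.330.

0.330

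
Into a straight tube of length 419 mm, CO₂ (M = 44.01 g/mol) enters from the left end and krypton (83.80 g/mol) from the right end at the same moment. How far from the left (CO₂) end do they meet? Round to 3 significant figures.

243 mm

The fronts meet when d_CO₂ + d_Kr = L with d_CO₂/d_Kr = √(M_Kr/M_CO₂) (Graham's law). Here √(M_Kr/M_CO₂) = √(83.80/44.01) = 1.380.
With d_CO₂ + d_Kr = 419 mm, d_Kr = 419/(1 + 1.380) = 176.1 mm.
d_CO₂ = 419 − 176.1 = 243 mm.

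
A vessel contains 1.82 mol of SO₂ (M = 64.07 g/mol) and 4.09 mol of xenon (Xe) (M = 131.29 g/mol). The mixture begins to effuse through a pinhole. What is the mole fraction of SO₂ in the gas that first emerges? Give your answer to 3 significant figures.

The effusion rate of species i is ∝ p_i/√M_i ∝ n_i/√M_i.
So x_SO₂ in the escaping gas = (n_SO₂/√M_SO₂) / Σ(n_i/√M_i)
= (1.82/√64.07) / (1.82/√64.07 + 4.09/√131.29) = 0.2274/(0.2274 + 0.3570) = 0.389.

0.389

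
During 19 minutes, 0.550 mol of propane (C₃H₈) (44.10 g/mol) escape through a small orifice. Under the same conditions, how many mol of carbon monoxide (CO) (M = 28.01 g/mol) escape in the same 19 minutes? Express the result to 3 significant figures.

0.690 mol

Graham's law gives rate_CO/rate_C₃H₈ = √(M_C₃H₈/M_CO) = √(44.10/28.01) = √1.574 = 1.255.
So the amount for CO is 0.550 × 1.255 = 0.690 mol.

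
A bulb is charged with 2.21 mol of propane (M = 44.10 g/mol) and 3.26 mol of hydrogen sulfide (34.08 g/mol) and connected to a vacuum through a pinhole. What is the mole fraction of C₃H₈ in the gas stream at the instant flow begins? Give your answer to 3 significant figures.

Effusion rate of each component ∝ n_i/√M_i (partial pressure × 1/√M).
So x_C₃H₈ in the escaping gas = (n_C₃H₈/√M_C₃H₈) / Σ(n_i/√M_i)
= (2.21/√44.10) / (2.21/√44.10 + 3.26/√34.08) = 0.3328/(0.3328 + 0.5584) = 0.373.

0.373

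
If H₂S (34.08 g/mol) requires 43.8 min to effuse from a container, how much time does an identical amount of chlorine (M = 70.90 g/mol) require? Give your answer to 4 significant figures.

From Graham's law, t_Cl₂/t_H₂S = √(M_Cl₂/M_H₂S) = √(70.90/34.08) = √2.080 = 1.442.
So the time for Cl₂ is 43.8 × 1.442 = 63.18 min.

63.18 min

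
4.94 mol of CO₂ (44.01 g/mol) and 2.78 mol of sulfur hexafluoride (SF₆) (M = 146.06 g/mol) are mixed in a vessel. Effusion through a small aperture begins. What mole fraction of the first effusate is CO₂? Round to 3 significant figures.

Rate_i ∝ x_i/√M_i (Graham's law weighted by mole fraction), so the effusate composition follows n_i/√M_i.
So x_CO₂ in the escaping gas = (n_CO₂/√M_CO₂) / Σ(n_i/√M_i)
= (4.94/√44.01) / (4.94/√44.01 + 2.78/√146.06) = 0.7446/(0.7446 + 0.2300) = 0.764.

0.764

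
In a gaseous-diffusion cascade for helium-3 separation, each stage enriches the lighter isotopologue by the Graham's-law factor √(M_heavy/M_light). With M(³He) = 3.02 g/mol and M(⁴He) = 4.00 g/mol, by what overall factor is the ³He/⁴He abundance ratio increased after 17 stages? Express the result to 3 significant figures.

10.9

After 17 stages the ratio has grown by (√(4.00/3.02))^17 = (4.00/3.02)^(17/2).
= 1.32450^(17/2) = 10.9.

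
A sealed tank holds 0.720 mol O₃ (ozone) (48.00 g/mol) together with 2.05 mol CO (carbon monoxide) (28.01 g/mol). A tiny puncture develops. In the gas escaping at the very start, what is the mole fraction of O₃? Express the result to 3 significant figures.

Each component's effusion rate ∝ (its partial pressure)·(1/√M) ∝ n_i/√M_i.
So x_O₃ in the escaping gas = (n_O₃/√M_O₃) / Σ(n_i/√M_i)
= (0.720/√48.00) / (0.720/√48.00 + 2.05/√28.01) = 0.1039/(0.1039 + 0.3873) = 0.212.

0.212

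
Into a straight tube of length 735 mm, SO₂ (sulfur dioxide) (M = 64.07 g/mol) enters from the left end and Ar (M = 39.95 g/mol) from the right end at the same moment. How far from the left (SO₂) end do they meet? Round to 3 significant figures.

The fronts meet when d_SO₂ + d_Ar = L with d_SO₂/d_Ar = √(M_Ar/M_SO₂) (Graham's law). Here √(M_Ar/M_SO₂) = √(39.95/64.07) = 0.7896.
With d_SO₂ + d_Ar = 735 mm, d_Ar = 735/(1 + 0.7896) = 410.7 mm.
d_SO₂ = 735 − 410.7 = 324 mm.

324 mm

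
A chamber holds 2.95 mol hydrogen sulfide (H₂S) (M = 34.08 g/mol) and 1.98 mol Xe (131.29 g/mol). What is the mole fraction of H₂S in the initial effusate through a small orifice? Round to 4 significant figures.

Rate_i ∝ x_i/√M_i (Graham's law weighted by mole fraction), so the effusate composition follows n_i/√M_i.
Mole fraction of H₂S in the effusate = (n_H₂S/√M_H₂S) / (n_H₂S/√M_H₂S + n_Xe/√M_Xe)
= (2.95/√34.08) / (2.95/√34.08 + 1.98/√131.29) = 0.5053/(0.5053 + 0.1728) = 0.7452.

0.7452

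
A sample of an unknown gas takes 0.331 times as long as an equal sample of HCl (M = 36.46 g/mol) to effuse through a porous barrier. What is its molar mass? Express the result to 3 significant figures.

3.99 g/mol

Since effusion rate ∝ 1/√M, t_X/t_HCl = √(M_X/M_HCl).
0.331 = √(M_X/36.46)
M_X = 36.46 × 0.331² = 36.46 × 0.1096 = 3.99 g/mol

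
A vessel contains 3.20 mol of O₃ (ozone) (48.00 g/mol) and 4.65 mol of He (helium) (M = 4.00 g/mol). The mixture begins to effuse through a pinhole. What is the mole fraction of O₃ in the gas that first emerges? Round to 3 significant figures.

Each component's effusion rate ∝ (its partial pressure)·(1/√M) ∝ n_i/√M_i.
So x_O₃ in the escaping gas = (n_O₃/√M_O₃) / Σ(n_i/√M_i)
= (3.20/√48.00) / (3.20/√48.00 + 4.65/√4.00) = 0.4619/(0.4619 + 2.325) = 0.166.

0.166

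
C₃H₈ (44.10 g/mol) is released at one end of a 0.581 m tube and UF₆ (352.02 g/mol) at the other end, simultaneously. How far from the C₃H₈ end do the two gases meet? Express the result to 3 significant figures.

0.429 m

Distances travelled in equal time are proportional to diffusion rates, so d_C₃H₈/d_UF₆ = √(M_UF₆/M_C₃H₈) = √(352.02/44.10) = 2.825.
With d_C₃H₈ + d_UF₆ = 0.581 m, d_UF₆ = 0.581/(1 + 2.825) = 0.1519 m.
d_C₃H₈ = 0.581 − 0.1519 = 0.429 m.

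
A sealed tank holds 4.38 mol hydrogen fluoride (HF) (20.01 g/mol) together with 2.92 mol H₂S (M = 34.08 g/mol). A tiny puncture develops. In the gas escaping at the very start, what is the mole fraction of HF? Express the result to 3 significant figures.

Rate_i ∝ x_i/√M_i (Graham's law weighted by mole fraction), so the effusate composition follows n_i/√M_i.
So x_HF in the escaping gas = (n_HF/√M_HF) / Σ(n_i/√M_i)
= (4.38/√20.01) / (4.38/√20.01 + 2.92/√34.08) = 0.9792/(0.9792 + 0.5002) = 0.662.

0.662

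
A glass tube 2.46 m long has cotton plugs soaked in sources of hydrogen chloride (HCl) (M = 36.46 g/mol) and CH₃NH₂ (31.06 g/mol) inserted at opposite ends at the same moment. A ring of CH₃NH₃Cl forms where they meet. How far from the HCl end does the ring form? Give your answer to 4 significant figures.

Graham's law gives d_HCl/d_CH₃NH₂ = rate_HCl/rate_CH₃NH₂ = √(M_CH₃NH₂/M_HCl) = √(31.06/36.46) = 0.9230.
With d_HCl + d_CH₃NH₂ = 2.46 m, d_CH₃NH₂ = 2.46/(1 + 0.9230) = 1.279 m.
d_HCl = 2.46 − 1.279 = 1.181 m.

1.181 m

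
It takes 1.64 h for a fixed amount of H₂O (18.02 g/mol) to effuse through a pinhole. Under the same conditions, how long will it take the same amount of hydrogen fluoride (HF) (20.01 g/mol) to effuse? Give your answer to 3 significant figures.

1.73 h

Using Graham's law: t_HF/t_H₂O = √(M_HF/M_H₂O) = √(20.01/18.02) = √1.110 = 1.054.
So the time for HF is 1.64 × 1.054 = 1.73 h.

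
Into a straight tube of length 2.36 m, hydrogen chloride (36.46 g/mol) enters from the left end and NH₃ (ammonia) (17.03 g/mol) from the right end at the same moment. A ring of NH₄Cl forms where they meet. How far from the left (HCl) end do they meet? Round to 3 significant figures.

In equal time, each gas travels a distance ∝ its rate ∝ 1/√M, so d_HCl/d_NH₃ = √(M_NH₃/M_HCl) = √(17.03/36.46) = 0.6834.
With d_HCl + d_NH₃ = 2.36 m, d_NH₃ = 2.36/(1 + 0.6834) = 1.402 m.
d_HCl = 2.36 − 1.402 = 0.958 m.

0.958 m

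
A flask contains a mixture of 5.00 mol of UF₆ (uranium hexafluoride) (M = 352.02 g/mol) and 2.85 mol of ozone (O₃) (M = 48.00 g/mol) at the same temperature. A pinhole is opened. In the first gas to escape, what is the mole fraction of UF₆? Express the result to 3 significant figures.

Effusion rate of each component ∝ n_i/√M_i (partial pressure × 1/√M).
Mole fraction of UF₆ in the effusate = (n_UF₆/√M_UF₆) / (n_UF₆/√M_UF₆ + n_O₃/√M_O₃)
= (5.00/√352.02) / (5.00/√352.02 + 2.85/√48.00) = 0.2665/(0.2665 + 0.4114) = 0.393.

0.393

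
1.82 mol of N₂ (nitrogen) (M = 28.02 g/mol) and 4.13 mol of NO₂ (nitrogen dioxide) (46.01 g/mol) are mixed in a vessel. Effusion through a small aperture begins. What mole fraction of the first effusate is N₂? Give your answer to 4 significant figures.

0.3609

The effusion rate of species i is ∝ p_i/√M_i ∝ n_i/√M_i.
Mole fraction of N₂ in the effusate = (n_N₂/√M_N₂) / (n_N₂/√M_N₂ + n_NO₂/√M_NO₂)
= (1.82/√28.02) / (1.82/√28.02 + 4.13/√46.01) = 0.3438/(0.3438 + 0.6089) = 0.3609.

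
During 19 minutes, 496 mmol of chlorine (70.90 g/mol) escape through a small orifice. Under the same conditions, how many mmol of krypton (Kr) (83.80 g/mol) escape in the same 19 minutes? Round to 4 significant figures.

456.2 mmol

From Graham's law, rate_Kr/rate_Cl₂ = √(M_Cl₂/M_Kr) = √(70.90/83.80) = √0.8461 = 0.9198.
So the amount for Kr is 496 × 0.9198 = 456.2 mmol.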